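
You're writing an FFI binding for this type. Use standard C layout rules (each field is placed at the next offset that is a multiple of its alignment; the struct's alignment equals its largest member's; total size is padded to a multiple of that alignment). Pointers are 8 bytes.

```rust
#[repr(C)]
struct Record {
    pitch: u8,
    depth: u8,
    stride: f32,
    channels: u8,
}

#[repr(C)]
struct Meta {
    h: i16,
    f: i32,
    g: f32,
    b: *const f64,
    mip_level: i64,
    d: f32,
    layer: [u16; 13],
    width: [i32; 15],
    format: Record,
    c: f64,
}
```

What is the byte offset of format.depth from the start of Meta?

125

Record: 0..1  pitch  (1B, 1-aligned); 1..2  depth  (1B, 1-aligned); 2..4  -- padding (2B); 4..8  stride  (4B, 4-aligned); 8..9  channels  (1B, 1-aligned); 9..12  -- tail padding (3B); sizeof = 12, alignof = 4
0..2  h  (2B, 2-aligned)
2..4  -- padding (2B)
4..8  f  (4B, 4-aligned)
8..12  g  (4B, 4-aligned)
12..16  -- padding (4B)
16..24  b  (8B, 8-aligned)
24..32  mip_level  (8B, 8-aligned)
32..36  d  (4B, 4-aligned)
36..62  layer  (26B, 2-aligned)
62..64  -- padding (2B)
64..124  width  (60B, 4-aligned)
124..136  format  (12B, 4-aligned)
within Record: depth at 1
124 + 1 = 125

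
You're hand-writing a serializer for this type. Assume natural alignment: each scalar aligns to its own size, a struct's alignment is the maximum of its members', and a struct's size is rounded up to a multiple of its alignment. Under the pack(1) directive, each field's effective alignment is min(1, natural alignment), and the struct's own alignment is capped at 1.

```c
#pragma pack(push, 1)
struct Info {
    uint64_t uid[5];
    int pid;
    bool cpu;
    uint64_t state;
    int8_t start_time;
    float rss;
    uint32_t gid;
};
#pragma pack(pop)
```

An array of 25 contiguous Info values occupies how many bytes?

0..40  uid  (40B, 1-aligned)
40..44  pid  (4B, 1-aligned)
44..45  cpu  (1B, 1-aligned)
45..53  state  (8B, 1-aligned)
53..54  start_time  (1B, 1-aligned)
54..58  rss  (4B, 1-aligned)
58..62  gid  (4B, 1-aligned)
sizeof = 62, alignof = 1
array of 25: 25 × 62 = 1550

1550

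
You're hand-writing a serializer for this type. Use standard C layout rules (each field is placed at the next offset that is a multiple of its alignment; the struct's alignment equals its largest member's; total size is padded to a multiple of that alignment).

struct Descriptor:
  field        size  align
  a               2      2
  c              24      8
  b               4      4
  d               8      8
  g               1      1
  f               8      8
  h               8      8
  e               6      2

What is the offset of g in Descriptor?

a at 0 (size 2, align 2) → ends 2
pad 6 to align 8 for c
c at 8 (size 24, align 8) → ends 32
b at 32 (size 4, align 4) → ends 36
pad 4 to align 8 for d
d at 40 (size 8, align 8) → ends 48
g at 48 (size 1, align 1) → ends 49

48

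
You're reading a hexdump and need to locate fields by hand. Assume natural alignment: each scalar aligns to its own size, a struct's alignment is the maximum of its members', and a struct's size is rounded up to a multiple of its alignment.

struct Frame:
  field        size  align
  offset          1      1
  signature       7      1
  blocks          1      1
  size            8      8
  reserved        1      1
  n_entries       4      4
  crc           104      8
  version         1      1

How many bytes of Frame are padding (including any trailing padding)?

17

offset at 0 (size 1, align 1) → ends 1
signature at 1 (size 7, align 1) → ends 8
blocks at 8 (size 1, align 1) → ends 9
pad 7 to align 8 for size
size at 16 (size 8, align 8) → ends 24
reserved at 24 (size 1, align 1) → ends 25
pad 3 to align 4 for n_entries
n_entries at 28 (size 4, align 4) → ends 32
crc at 32 (size 104, align 8) → ends 136
version at 136 (size 1, align 1) → ends 137
tail pad 7 to reach multiple of 8
total 144 bytes, alignment 8
data bytes 127, size 144 → padding 17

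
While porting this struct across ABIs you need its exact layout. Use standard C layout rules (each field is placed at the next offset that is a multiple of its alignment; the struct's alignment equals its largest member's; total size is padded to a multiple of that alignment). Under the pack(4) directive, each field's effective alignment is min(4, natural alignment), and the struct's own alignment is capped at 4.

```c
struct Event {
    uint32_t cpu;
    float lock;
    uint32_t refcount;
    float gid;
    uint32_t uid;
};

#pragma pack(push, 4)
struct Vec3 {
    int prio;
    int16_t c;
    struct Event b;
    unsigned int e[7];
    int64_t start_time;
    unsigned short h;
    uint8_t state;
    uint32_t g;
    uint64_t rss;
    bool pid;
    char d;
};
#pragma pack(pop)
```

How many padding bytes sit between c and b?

Event: cpu at 0 (size 4, align 4) → ends 4; lock at 4 (size 4, align 4) → ends 8; refcount at 8 (size 4, align 4) → ends 12; gid at 12 (size 4, align 4) → ends 16; uid at 16 (size 4, align 4) → ends 20; total 20 bytes, alignment 4
prio at 0 (size 4, align 4) → ends 4
c at 4 (size 2, align 2) → ends 6
pad 2 to align 4 for b
b at 8 (size 20, align 4) → ends 28

2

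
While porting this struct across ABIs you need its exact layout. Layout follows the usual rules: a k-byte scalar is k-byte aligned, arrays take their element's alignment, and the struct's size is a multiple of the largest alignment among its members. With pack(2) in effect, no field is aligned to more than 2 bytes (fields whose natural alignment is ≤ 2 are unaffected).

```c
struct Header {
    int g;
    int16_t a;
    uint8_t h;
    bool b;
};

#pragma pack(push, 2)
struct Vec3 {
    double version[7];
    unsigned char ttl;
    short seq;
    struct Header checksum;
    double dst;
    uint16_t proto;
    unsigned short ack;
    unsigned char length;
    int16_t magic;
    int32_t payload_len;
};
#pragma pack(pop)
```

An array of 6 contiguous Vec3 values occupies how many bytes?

Header: 0..4  g  (4B, 4-aligned); 4..6  a  (2B, 2-aligned); 6..7  h  (1B, 1-aligned); 7..8  b  (1B, 1-aligned); sizeof = 8, alignof = 4
0..56  version  (56B, 2-aligned)
56..57  ttl  (1B, 1-aligned)
57..58  -- padding (1B)
58..60  seq  (2B, 2-aligned)
60..68  checksum  (8B, 2-aligned)
68..76  dst  (8B, 2-aligned)
76..78  proto  (2B, 2-aligned)
78..80  ack  (2B, 2-aligned)
80..81  length  (1B, 1-aligned)
81..82  -- padding (1B)
82..84  magic  (2B, 2-aligned)
84..88  payload_len  (4B, 2-aligned)
sizeof = 88, alignof = 2
array of 6: 6 × 88 = 528

528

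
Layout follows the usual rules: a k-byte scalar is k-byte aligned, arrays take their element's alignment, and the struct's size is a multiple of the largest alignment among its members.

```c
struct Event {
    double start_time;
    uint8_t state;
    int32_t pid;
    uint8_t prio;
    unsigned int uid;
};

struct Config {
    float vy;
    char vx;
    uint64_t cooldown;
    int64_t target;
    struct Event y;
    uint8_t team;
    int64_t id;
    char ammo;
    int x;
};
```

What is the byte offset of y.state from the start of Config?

32

Event: 0..8  start_time  (8B, 8-aligned); 8..9  state  (1B, 1-aligned); 9..12  -- padding (3B); 12..16  pid  (4B, 4-aligned); 16..17  prio  (1B, 1-aligned); 17..20  -- padding (3B); 20..24  uid  (4B, 4-aligned); sizeof = 24, alignof = 8
0..4  vy  (4B, 4-aligned)
4..5  vx  (1B, 1-aligned)
5..8  -- padding (3B)
8..16  cooldown  (8B, 8-aligned)
16..24  target  (8B, 8-aligned)
24..48  y  (24B, 8-aligned)
within Event: state at 8
24 + 8 = 32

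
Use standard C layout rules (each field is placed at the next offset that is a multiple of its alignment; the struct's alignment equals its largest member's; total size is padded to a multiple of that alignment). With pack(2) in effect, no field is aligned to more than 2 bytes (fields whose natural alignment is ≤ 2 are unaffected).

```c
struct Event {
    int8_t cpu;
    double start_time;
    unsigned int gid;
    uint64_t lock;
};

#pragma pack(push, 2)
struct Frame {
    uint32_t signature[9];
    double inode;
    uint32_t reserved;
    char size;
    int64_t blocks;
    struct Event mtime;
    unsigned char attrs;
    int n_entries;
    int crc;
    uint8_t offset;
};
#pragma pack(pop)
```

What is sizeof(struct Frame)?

102 bytes

Event: cpu at 0 (size 1, align 1) → ends 1; pad 7 to align 8 for start_time; start_time at 8 (size 8, align 8) → ends 16; gid at 16 (size 4, align 4) → ends 20; pad 4 to align 8 for lock; lock at 24 (size 8, align 8) → ends 32; total 32 bytes, alignment 8
signature at 0 (size 36, align 2) → ends 36
inode at 36 (size 8, align 2) → ends 44
reserved at 44 (size 4, align 2) → ends 48
size at 48 (size 1, align 1) → ends 49
pad 1 to align 2 for blocks
blocks at 50 (size 8, align 2) → ends 58
mtime at 58 (size 32, align 2) → ends 90
attrs at 90 (size 1, align 1) → ends 91
pad 1 to align 2 for n_entries
n_entries at 92 (size 4, align 2) → ends 96
crc at 96 (size 4, align 2) → ends 100
offset at 100 (size 1, align 1) → ends 101
tail pad 1 to reach multiple of 2
total 102 bytes, alignment 2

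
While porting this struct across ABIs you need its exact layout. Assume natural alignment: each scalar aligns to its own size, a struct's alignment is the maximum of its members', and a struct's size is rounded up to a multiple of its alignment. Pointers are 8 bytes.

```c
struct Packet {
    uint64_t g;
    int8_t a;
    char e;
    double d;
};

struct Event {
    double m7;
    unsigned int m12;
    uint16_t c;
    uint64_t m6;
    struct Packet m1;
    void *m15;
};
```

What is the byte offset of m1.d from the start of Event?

40

Packet: 0..8  g  (8B, 8-aligned); 8..9  a  (1B, 1-aligned); 9..10  e  (1B, 1-aligned); 10..16  -- padding (6B); 16..24  d  (8B, 8-aligned); sizeof = 24, alignof = 8
0..8  m7  (8B, 8-aligned)
8..12  m12  (4B, 4-aligned)
12..14  c  (2B, 2-aligned)
14..16  -- padding (2B)
16..24  m6  (8B, 8-aligned)
24..48  m1  (24B, 8-aligned)
within Packet: d at 16
24 + 16 = 40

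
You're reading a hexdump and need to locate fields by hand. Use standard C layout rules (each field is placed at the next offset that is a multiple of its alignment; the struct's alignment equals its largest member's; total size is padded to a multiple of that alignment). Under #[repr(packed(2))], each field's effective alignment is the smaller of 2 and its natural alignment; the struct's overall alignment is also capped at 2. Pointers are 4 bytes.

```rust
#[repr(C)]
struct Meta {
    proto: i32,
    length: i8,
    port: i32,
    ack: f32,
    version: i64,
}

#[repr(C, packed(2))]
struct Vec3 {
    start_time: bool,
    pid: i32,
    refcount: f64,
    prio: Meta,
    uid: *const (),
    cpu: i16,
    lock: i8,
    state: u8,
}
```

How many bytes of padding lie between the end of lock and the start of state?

Meta: @0: proto [4B, align 4] → 4; @4: length [1B, align 1] → 5; +3 pad (align 4); @8: port [4B, align 4] → 12; @12: ack [4B, align 4] → 16; @16: version [8B, align 8] → 24; size 24, align 8
@0: start_time [1B, align 1] → 1
+1 pad (align 2)
@2: pid [4B, align 2] → 6
@6: refcount [8B, align 2] → 14
@14: prio [24B, align 2] → 38
@38: uid [4B, align 2] → 42
@42: cpu [2B, align 2] → 44
@44: lock [1B, align 1] → 45
@45: state [1B, align 1] → 46

0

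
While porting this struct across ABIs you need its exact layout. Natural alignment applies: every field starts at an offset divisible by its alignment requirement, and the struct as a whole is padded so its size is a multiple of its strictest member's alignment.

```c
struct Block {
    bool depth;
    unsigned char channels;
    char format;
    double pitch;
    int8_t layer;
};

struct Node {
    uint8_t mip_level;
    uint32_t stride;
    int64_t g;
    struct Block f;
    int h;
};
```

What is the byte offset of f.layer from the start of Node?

Block: 0..1  depth  (1B, 1-aligned); 1..2  channels  (1B, 1-aligned); 2..3  format  (1B, 1-aligned); 3..8  -- padding (5B); 8..16  pitch  (8B, 8-aligned); 16..17  layer  (1B, 1-aligned); 17..24  -- tail padding (7B); sizeof = 24, alignof = 8
0..1  mip_level  (1B, 1-aligned)
1..4  -- padding (3B)
4..8  stride  (4B, 4-aligned)
8..16  g  (8B, 8-aligned)
16..40  f  (24B, 8-aligned)
within Block: layer at 16
16 + 16 = 32

32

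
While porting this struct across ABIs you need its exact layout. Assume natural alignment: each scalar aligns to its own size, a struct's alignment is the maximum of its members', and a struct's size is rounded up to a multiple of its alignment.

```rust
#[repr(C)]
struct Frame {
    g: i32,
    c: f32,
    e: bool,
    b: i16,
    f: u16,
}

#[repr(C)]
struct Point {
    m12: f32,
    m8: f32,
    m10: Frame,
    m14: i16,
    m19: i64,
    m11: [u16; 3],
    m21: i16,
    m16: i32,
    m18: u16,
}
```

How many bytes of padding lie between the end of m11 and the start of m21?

Frame: g at 0 (size 4, align 4) → ends 4; c at 4 (size 4, align 4) → ends 8; e at 8 (size 1, align 1) → ends 9; pad 1 to align 2 for b; b at 10 (size 2, align 2) → ends 12; f at 12 (size 2, align 2) → ends 14; tail pad 2 to reach multiple of 4; total 16 bytes, alignment 4
m12 at 0 (size 4, align 4) → ends 4
m8 at 4 (size 4, align 4) → ends 8
m10 at 8 (size 16, align 4) → ends 24
m14 at 24 (size 2, align 2) → ends 26
pad 6 to align 8 for m19
m19 at 32 (size 8, align 8) → ends 40
m11 at 40 (size 6, align 2) → ends 46
m21 at 46 (size 2, align 2) → ends 48

0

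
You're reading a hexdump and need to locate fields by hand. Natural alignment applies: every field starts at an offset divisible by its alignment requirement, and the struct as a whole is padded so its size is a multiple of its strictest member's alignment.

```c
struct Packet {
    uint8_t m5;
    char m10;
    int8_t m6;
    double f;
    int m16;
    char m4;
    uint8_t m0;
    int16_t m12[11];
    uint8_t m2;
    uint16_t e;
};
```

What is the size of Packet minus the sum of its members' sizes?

m5 at 0 (size 1, align 1) → ends 1
m10 at 1 (size 1, align 1) → ends 2
m6 at 2 (size 1, align 1) → ends 3
pad 5 to align 8 for f
f at 8 (size 8, align 8) → ends 16
m16 at 16 (size 4, align 4) → ends 20
m4 at 20 (size 1, align 1) → ends 21
m0 at 21 (size 1, align 1) → ends 22
m12 at 22 (size 22, align 2) → ends 44
m2 at 44 (size 1, align 1) → ends 45
pad 1 to align 2 for e
e at 46 (size 2, align 2) → ends 48
total 48 bytes, alignment 8
data bytes 42, size 48 → padding 6

6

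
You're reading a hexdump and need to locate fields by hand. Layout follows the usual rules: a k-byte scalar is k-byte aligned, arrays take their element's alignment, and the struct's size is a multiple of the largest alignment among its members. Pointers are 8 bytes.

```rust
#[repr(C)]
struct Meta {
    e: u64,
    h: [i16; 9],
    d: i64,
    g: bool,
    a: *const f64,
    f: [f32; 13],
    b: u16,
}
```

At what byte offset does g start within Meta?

e at 0 (size 8, align 8) → ends 8
h at 8 (size 18, align 2) → ends 26
pad 6 to align 8 for d
d at 32 (size 8, align 8) → ends 40
g at 40 (size 1, align 1) → ends 41

40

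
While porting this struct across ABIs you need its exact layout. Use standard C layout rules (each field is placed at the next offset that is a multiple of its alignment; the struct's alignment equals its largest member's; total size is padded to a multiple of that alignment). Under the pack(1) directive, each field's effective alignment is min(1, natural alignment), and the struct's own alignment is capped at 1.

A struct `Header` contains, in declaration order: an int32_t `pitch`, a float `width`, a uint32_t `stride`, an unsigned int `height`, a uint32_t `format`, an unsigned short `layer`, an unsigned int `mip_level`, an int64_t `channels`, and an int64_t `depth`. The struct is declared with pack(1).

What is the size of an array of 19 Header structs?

798

@0: pitch [4B, align 1] → 4
@4: width [4B, align 1] → 8
@8: stride [4B, align 1] → 12
@12: height [4B, align 1] → 16
@16: format [4B, align 1] → 20
@20: layer [2B, align 1] → 22
@22: mip_level [4B, align 1] → 26
@26: channels [8B, align 1] → 34
@34: depth [8B, align 1] → 42
size 42, align 1
array of 19: 19 × 42 = 798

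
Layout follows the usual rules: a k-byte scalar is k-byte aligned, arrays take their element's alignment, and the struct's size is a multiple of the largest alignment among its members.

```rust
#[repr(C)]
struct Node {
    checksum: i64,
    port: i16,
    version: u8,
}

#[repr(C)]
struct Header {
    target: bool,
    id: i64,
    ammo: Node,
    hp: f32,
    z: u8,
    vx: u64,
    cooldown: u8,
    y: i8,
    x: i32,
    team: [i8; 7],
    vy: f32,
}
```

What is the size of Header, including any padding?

72 bytes

Node: @0: checksum [8B, align 8] → 8; @8: port [2B, align 2] → 10; @10: version [1B, align 1] → 11; +5 tail pad (align 8); size 16, align 8
@0: target [1B, align 1] → 1
+7 pad (align 8)
@8: id [8B, align 8] → 16
@16: ammo [16B, align 8] → 32
@32: hp [4B, align 4] → 36
@36: z [1B, align 1] → 37
+3 pad (align 8)
@40: vx [8B, align 8] → 48
@48: cooldown [1B, align 1] → 49
@49: y [1B, align 1] → 50
+2 pad (align 4)
@52: x [4B, align 4] → 56
@56: team [7B, align 1] → 63
+1 pad (align 4)
@64: vy [4B, align 4] → 68
+4 tail pad (align 8)
size 72, align 8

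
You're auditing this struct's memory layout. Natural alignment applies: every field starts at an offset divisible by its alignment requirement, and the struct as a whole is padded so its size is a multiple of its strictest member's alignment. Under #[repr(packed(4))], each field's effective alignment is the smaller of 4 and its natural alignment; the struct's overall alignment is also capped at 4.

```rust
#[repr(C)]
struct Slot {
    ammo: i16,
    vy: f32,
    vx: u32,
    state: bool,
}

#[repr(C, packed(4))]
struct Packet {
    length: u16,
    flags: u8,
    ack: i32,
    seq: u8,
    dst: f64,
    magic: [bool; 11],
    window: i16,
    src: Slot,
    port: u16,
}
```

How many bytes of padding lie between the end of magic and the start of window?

Slot: 0..2  ammo  (2B, 2-aligned); 2..4  -- padding (2B); 4..8  vy  (4B, 4-aligned); 8..12  vx  (4B, 4-aligned); 12..13  state  (1B, 1-aligned); 13..16  -- tail padding (3B); sizeof = 16, alignof = 4
0..2  length  (2B, 2-aligned)
2..3  flags  (1B, 1-aligned)
3..4  -- padding (1B)
4..8  ack  (4B, 4-aligned)
8..9  seq  (1B, 1-aligned)
9..12  -- padding (3B)
12..20  dst  (8B, 4-aligned)
20..31  magic  (11B, 1-aligned)
31..32  -- padding (1B)
32..34  window  (2B, 2-aligned)

1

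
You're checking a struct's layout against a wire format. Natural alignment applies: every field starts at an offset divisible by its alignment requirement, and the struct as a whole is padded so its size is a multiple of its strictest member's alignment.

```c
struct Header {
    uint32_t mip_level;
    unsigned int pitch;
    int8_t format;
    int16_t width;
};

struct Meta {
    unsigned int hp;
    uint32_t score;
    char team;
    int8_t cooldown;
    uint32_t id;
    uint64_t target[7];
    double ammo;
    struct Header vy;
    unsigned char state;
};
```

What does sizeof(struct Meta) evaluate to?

96

Header: @0: mip_level [4B, align 4] → 4; @4: pitch [4B, align 4] → 8; @8: format [1B, align 1] → 9; +1 pad (align 2); @10: width [2B, align 2] → 12; size 12, align 4
@0: hp [4B, align 4] → 4
@4: score [4B, align 4] → 8
@8: team [1B, align 1] → 9
@9: cooldown [1B, align 1] → 10
+2 pad (align 4)
@12: id [4B, align 4] → 16
@16: target [56B, align 8] → 72
@72: ammo [8B, align 8] → 80
@80: vy [12B, align 4] → 92
@92: state [1B, align 1] → 93
+3 tail pad (align 8)
size 96, align 8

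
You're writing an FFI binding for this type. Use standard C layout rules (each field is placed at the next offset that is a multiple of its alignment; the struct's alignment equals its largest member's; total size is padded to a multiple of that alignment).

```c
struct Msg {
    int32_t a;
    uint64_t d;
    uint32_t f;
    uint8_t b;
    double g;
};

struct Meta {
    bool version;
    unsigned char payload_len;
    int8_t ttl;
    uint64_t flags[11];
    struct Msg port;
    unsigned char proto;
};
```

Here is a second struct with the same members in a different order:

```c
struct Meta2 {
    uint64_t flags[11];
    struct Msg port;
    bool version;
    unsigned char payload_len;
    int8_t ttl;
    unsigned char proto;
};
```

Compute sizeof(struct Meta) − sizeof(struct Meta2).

Msg: a at 0 (size 4, align 4) → ends 4; pad 4 to align 8 for d; d at 8 (size 8, align 8) → ends 16; f at 16 (size 4, align 4) → ends 20; b at 20 (size 1, align 1) → ends 21; pad 3 to align 8 for g; g at 24 (size 8, align 8) → ends 32; total 32 bytes, alignment 8
version at 0 (size 1, align 1) → ends 1
payload_len at 1 (size 1, align 1) → ends 2
ttl at 2 (size 1, align 1) → ends 3
pad 5 to align 8 for flags
flags at 8 (size 88, align 8) → ends 96
port at 96 (size 32, align 8) → ends 128
proto at 128 (size 1, align 1) → ends 129
tail pad 7 to reach multiple of 8
total 136 bytes, alignment 8
— Meta2 —
flags at 0 (size 88, align 8) → ends 88
port at 88 (size 32, align 8) → ends 120
version at 120 (size 1, align 1) → ends 121
payload_len at 121 (size 1, align 1) → ends 122
ttl at 122 (size 1, align 1) → ends 123
proto at 123 (size 1, align 1) → ends 124
tail pad 4 to reach multiple of 8
total 128 bytes, alignment 8
136 − 128 = 8

8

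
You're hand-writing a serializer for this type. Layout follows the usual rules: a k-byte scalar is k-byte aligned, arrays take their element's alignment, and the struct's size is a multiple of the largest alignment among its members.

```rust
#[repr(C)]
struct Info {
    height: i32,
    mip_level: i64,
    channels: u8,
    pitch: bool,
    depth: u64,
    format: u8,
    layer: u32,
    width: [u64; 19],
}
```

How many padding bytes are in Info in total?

13

0..4  height  (4B, 4-aligned)
4..8  -- padding (4B)
8..16  mip_level  (8B, 8-aligned)
16..17  channels  (1B, 1-aligned)
17..18  pitch  (1B, 1-aligned)
18..24  -- padding (6B)
24..32  depth  (8B, 8-aligned)
32..33  format  (1B, 1-aligned)
33..36  -- padding (3B)
36..40  layer  (4B, 4-aligned)
40..192  width  (152B, 8-aligned)
sizeof = 192, alignof = 8
data bytes 179, size 192 → padding 13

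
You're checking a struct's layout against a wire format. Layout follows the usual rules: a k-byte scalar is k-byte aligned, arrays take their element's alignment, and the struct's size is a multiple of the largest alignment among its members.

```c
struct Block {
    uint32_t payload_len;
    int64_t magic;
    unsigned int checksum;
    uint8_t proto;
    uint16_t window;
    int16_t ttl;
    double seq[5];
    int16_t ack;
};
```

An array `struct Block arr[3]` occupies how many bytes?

240

payload_len at 0 (size 4, align 4) → ends 4
pad 4 to align 8 for magic
magic at 8 (size 8, align 8) → ends 16
checksum at 16 (size 4, align 4) → ends 20
proto at 20 (size 1, align 1) → ends 21
pad 1 to align 2 for window
window at 22 (size 2, align 2) → ends 24
ttl at 24 (size 2, align 2) → ends 26
pad 6 to align 8 for seq
seq at 32 (size 40, align 8) → ends 72
ack at 72 (size 2, align 2) → ends 74
tail pad 6 to reach multiple of 8
total 80 bytes, alignment 8
array of 3: 3 × 80 = 240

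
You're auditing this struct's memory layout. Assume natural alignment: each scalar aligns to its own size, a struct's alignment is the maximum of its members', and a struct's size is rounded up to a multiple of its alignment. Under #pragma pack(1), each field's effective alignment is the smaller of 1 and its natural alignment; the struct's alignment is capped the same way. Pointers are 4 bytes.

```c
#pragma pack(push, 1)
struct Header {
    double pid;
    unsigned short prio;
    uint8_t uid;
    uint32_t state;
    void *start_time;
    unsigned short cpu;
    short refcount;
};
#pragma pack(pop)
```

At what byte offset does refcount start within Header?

21

@0: pid [8B, align 1] → 8
@8: prio [2B, align 1] → 10
@10: uid [1B, align 1] → 11
@11: state [4B, align 1] → 15
@15: start_time [4B, align 1] → 19
@19: cpu [2B, align 1] → 21
@21: refcount [2B, align 1] → 23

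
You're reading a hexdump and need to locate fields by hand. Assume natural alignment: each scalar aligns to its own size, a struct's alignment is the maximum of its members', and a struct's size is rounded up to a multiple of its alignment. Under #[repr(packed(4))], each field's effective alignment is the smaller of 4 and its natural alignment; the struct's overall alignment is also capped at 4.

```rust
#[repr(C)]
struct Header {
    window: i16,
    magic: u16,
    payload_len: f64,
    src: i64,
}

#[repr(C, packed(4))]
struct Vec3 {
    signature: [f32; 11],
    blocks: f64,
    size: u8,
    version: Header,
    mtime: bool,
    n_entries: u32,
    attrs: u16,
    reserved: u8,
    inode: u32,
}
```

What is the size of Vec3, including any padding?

96

Header: @0: window [2B, align 2] → 2; @2: magic [2B, align 2] → 4; +4 pad (align 8); @8: payload_len [8B, align 8] → 16; @16: src [8B, align 8] → 24; size 24, align 8
@0: signature [44B, align 4] → 44
@44: blocks [8B, align 4] → 52
@52: size [1B, align 1] → 53
+3 pad (align 4)
@56: version [24B, align 4] → 80
@80: mtime [1B, align 1] → 81
+3 pad (align 4)
@84: n_entries [4B, align 4] → 88
@88: attrs [2B, align 2] → 90
@90: reserved [1B, align 1] → 91
+1 pad (align 4)
@92: inode [4B, align 4] → 96
size 96, align 4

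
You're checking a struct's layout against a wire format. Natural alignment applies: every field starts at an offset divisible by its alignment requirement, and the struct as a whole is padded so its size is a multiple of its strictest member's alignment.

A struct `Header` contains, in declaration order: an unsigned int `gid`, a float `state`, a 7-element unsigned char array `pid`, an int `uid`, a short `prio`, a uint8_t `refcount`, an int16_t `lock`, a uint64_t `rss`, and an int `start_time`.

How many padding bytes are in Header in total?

12

0..4  gid  (4B, 4-aligned)
4..8  state  (4B, 4-aligned)
8..15  pid  (7B, 1-aligned)
15..16  -- padding (1B)
16..20  uid  (4B, 4-aligned)
20..22  prio  (2B, 2-aligned)
22..23  refcount  (1B, 1-aligned)
23..24  -- padding (1B)
24..26  lock  (2B, 2-aligned)
26..32  -- padding (6B)
32..40  rss  (8B, 8-aligned)
40..44  start_time  (4B, 4-aligned)
44..48  -- tail padding (4B)
sizeof = 48, alignof = 8
data bytes 36, size 48 → padding 12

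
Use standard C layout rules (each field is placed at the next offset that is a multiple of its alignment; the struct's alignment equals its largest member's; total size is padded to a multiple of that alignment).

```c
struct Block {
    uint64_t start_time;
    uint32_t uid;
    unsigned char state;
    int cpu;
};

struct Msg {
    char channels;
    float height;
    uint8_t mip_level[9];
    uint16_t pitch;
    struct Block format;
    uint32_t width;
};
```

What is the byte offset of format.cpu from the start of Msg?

Block: @0: start_time [8B, align 8] → 8; @8: uid [4B, align 4] → 12; @12: state [1B, align 1] → 13; +3 pad (align 4); @16: cpu [4B, align 4] → 20; +4 tail pad (align 8); size 24, align 8
@0: channels [1B, align 1] → 1
+3 pad (align 4)
@4: height [4B, align 4] → 8
@8: mip_level [9B, align 1] → 17
+1 pad (align 2)
@18: pitch [2B, align 2] → 20
+4 pad (align 8)
@24: format [24B, align 8] → 48
within Block: cpu at 16
24 + 16 = 40

40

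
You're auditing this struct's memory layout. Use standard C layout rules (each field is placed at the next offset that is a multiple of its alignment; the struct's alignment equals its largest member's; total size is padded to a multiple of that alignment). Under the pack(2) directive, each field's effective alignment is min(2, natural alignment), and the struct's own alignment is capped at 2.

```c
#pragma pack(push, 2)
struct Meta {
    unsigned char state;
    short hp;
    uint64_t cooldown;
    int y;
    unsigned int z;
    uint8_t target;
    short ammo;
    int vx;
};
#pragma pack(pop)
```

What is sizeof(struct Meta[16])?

448

@0: state [1B, align 1] → 1
+1 pad (align 2)
@2: hp [2B, align 2] → 4
@4: cooldown [8B, align 2] → 12
@12: y [4B, align 2] → 16
@16: z [4B, align 2] → 20
@20: target [1B, align 1] → 21
+1 pad (align 2)
@22: ammo [2B, align 2] → 24
@24: vx [4B, align 2] → 28
size 28, align 2
array of 16: 16 × 28 = 448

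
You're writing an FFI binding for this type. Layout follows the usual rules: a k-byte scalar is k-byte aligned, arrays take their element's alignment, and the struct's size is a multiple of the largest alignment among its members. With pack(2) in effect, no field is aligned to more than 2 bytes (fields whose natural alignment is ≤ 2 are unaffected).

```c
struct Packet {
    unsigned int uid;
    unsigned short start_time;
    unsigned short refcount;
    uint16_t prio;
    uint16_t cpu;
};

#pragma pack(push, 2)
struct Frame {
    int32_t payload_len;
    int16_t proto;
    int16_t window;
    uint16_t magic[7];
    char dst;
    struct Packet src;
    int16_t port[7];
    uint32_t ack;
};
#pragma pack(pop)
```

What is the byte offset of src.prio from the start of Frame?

Packet: @0: uid [4B, align 4] → 4; @4: start_time [2B, align 2] → 6; @6: refcount [2B, align 2] → 8; @8: prio [2B, align 2] → 10; @10: cpu [2B, align 2] → 12; size 12, align 4
@0: payload_len [4B, align 2] → 4
@4: proto [2B, align 2] → 6
@6: window [2B, align 2] → 8
@8: magic [14B, align 2] → 22
@22: dst [1B, align 1] → 23
+1 pad (align 2)
@24: src [12B, align 2] → 36
within Packet: prio at 8
24 + 8 = 32

32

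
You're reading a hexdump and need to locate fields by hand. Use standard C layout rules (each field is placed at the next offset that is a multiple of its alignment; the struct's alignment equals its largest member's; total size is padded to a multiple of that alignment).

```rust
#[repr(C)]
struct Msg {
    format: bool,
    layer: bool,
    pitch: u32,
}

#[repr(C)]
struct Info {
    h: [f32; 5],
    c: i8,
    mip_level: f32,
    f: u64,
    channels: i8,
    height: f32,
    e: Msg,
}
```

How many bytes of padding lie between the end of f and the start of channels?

0

Msg: @0: format [1B, align 1] → 1; @1: layer [1B, align 1] → 2; +2 pad (align 4); @4: pitch [4B, align 4] → 8; size 8, align 4
@0: h [20B, align 4] → 20
@20: c [1B, align 1] → 21
+3 pad (align 4)
@24: mip_level [4B, align 4] → 28
+4 pad (align 8)
@32: f [8B, align 8] → 40
@40: channels [1B, align 1] → 41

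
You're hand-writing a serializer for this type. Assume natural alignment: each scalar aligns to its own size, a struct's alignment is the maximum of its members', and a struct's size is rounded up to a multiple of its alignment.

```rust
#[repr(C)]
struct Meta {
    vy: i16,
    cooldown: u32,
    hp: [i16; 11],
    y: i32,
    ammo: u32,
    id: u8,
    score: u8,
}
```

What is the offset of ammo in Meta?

36

0..2  vy  (2B, 2-aligned)
2..4  -- padding (2B)
4..8  cooldown  (4B, 4-aligned)
8..30  hp  (22B, 2-aligned)
30..32  -- padding (2B)
32..36  y  (4B, 4-aligned)
36..40  ammo  (4B, 4-aligned)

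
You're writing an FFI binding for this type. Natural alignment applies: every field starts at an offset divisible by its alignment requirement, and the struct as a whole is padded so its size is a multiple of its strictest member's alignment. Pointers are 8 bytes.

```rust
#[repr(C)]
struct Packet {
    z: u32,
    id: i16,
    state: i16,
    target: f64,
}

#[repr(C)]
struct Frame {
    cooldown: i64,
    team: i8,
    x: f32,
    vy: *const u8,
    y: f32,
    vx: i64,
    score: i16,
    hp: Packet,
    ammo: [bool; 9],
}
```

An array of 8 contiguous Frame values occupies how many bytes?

Packet: @0: z [4B, align 4] → 4; @4: id [2B, align 2] → 6; @6: state [2B, align 2] → 8; @8: target [8B, align 8] → 16; size 16, align 8
@0: cooldown [8B, align 8] → 8
@8: team [1B, align 1] → 9
+3 pad (align 4)
@12: x [4B, align 4] → 16
@16: vy [8B, align 8] → 24
@24: y [4B, align 4] → 28
+4 pad (align 8)
@32: vx [8B, align 8] → 40
@40: score [2B, align 2] → 42
+6 pad (align 8)
@48: hp [16B, align 8] → 64
@64: ammo [9B, align 1] → 73
+7 tail pad (align 8)
size 80, align 8
array of 8: 8 × 80 = 640

640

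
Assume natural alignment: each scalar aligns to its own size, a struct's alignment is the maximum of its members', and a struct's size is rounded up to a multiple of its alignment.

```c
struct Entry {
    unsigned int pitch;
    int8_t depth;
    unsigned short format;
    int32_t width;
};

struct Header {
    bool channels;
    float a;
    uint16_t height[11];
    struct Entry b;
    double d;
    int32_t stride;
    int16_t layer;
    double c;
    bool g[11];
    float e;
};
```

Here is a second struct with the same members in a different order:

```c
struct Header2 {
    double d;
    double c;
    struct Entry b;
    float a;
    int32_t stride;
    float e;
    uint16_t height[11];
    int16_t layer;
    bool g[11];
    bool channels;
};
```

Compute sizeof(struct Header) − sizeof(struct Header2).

Entry: pitch at 0 (size 4, align 4) → ends 4; depth at 4 (size 1, align 1) → ends 5; pad 1 to align 2 for format; format at 6 (size 2, align 2) → ends 8; width at 8 (size 4, align 4) → ends 12; total 12 bytes, alignment 4
channels at 0 (size 1, align 1) → ends 1
pad 3 to align 4 for a
a at 4 (size 4, align 4) → ends 8
height at 8 (size 22, align 2) → ends 30
pad 2 to align 4 for b
b at 32 (size 12, align 4) → ends 44
pad 4 to align 8 for d
d at 48 (size 8, align 8) → ends 56
stride at 56 (size 4, align 4) → ends 60
layer at 60 (size 2, align 2) → ends 62
pad 2 to align 8 for c
c at 64 (size 8, align 8) → ends 72
g at 72 (size 11, align 1) → ends 83
pad 1 to align 4 for e
e at 84 (size 4, align 4) → ends 88
total 88 bytes, alignment 8
— Header2 —
d at 0 (size 8, align 8) → ends 8
c at 8 (size 8, align 8) → ends 16
b at 16 (size 12, align 4) → ends 28
a at 28 (size 4, align 4) → ends 32
stride at 32 (size 4, align 4) → ends 36
e at 36 (size 4, align 4) → ends 40
height at 40 (size 22, align 2) → ends 62
layer at 62 (size 2, align 2) → ends 64
g at 64 (size 11, align 1) → ends 75
channels at 75 (size 1, align 1) → ends 76
tail pad 4 to reach multiple of 8
total 80 bytes, alignment 8
88 − 80 = 8

8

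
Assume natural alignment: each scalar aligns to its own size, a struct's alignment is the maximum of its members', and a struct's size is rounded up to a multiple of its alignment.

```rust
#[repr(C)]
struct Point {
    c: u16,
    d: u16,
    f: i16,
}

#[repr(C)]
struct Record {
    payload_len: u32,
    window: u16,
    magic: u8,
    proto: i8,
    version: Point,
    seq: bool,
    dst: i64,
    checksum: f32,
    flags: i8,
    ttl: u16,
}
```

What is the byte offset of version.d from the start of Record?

10

Point: 0..2  c  (2B, 2-aligned); 2..4  d  (2B, 2-aligned); 4..6  f  (2B, 2-aligned); sizeof = 6, alignof = 2
0..4  payload_len  (4B, 4-aligned)
4..6  window  (2B, 2-aligned)
6..7  magic  (1B, 1-aligned)
7..8  proto  (1B, 1-aligned)
8..14  version  (6B, 2-aligned)
within Point: d at 2
8 + 2 = 10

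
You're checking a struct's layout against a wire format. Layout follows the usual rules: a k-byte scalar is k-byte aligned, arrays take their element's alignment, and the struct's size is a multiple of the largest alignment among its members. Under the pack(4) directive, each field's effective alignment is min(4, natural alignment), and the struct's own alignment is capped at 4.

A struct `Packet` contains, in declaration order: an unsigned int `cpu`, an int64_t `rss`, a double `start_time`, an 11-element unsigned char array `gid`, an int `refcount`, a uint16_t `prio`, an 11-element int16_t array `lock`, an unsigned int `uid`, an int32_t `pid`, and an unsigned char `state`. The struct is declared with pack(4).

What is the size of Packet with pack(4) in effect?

@0: cpu [4B, align 4] → 4
@4: rss [8B, align 4] → 12
@12: start_time [8B, align 4] → 20
@20: gid [11B, align 1] → 31
+1 pad (align 4)
@32: refcount [4B, align 4] → 36
@36: prio [2B, align 2] → 38
@38: lock [22B, align 2] → 60
@60: uid [4B, align 4] → 64
@64: pid [4B, align 4] → 68
@68: state [1B, align 1] → 69
+3 tail pad (align 4)
size 72, align 4

72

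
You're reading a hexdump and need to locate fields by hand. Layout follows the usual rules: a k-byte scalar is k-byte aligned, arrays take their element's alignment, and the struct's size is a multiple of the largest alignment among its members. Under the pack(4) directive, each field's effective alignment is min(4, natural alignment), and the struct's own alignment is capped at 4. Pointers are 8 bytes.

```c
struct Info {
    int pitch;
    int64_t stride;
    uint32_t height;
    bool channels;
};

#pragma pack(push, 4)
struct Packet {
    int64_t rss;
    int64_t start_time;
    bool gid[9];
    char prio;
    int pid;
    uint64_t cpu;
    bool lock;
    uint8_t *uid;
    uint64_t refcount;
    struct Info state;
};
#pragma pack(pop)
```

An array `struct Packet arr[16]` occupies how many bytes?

1344

Info: 0..4  pitch  (4B, 4-aligned); 4..8  -- padding (4B); 8..16  stride  (8B, 8-aligned); 16..20  height  (4B, 4-aligned); 20..21  channels  (1B, 1-aligned); 21..24  -- tail padding (3B); sizeof = 24, alignof = 8
0..8  rss  (8B, 4-aligned)
8..16  start_time  (8B, 4-aligned)
16..25  gid  (9B, 1-aligned)
25..26  prio  (1B, 1-aligned)
26..28  -- padding (2B)
28..32  pid  (4B, 4-aligned)
32..40  cpu  (8B, 4-aligned)
40..41  lock  (1B, 1-aligned)
41..44  -- padding (3B)
44..52  uid  (8B, 4-aligned)
52..60  refcount  (8B, 4-aligned)
60..84  state  (24B, 4-aligned)
sizeof = 84, alignof = 4
array of 16: 16 × 84 = 1344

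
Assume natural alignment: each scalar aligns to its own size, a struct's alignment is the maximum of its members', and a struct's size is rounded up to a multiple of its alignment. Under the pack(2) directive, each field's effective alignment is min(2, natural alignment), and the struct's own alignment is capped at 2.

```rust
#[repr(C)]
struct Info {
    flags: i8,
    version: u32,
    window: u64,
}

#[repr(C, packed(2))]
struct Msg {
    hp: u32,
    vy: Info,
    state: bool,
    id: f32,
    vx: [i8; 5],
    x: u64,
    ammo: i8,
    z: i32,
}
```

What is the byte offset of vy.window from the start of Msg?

Info: @0: flags [1B, align 1] → 1; +3 pad (align 4); @4: version [4B, align 4] → 8; @8: window [8B, align 8] → 16; size 16, align 8
@0: hp [4B, align 2] → 4
@4: vy [16B, align 2] → 20
within Info: window at 8
4 + 8 = 12

12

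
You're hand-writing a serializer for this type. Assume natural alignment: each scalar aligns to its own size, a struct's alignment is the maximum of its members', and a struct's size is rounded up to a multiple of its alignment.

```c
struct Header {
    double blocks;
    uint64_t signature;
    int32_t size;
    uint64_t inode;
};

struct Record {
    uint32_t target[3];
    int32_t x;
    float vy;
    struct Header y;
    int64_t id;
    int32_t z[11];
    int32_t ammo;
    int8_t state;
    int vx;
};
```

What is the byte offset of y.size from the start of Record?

Header: @0: blocks [8B, align 8] → 8; @8: signature [8B, align 8] → 16; @16: size [4B, align 4] → 20; +4 pad (align 8); @24: inode [8B, align 8] → 32; size 32, align 8
@0: target [12B, align 4] → 12
@12: x [4B, align 4] → 16
@16: vy [4B, align 4] → 20
+4 pad (align 8)
@24: y [32B, align 8] → 56
within Header: size at 16
24 + 16 = 40

40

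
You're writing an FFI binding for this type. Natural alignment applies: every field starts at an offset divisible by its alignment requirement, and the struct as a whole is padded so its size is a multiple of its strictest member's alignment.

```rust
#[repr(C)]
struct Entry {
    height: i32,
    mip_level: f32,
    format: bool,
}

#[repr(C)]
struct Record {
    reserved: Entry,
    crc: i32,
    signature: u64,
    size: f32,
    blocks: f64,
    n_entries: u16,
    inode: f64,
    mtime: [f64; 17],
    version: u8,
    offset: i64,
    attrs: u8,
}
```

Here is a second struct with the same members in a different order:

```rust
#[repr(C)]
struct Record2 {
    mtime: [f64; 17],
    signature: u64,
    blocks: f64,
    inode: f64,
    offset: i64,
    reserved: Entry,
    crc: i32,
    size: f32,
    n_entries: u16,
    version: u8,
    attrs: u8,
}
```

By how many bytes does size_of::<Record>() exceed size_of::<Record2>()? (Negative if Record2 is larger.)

Entry: 0..4  height  (4B, 4-aligned); 4..8  mip_level  (4B, 4-aligned); 8..9  format  (1B, 1-aligned); 9..12  -- tail padding (3B); sizeof = 12, alignof = 4
0..12  reserved  (12B, 4-aligned)
12..16  crc  (4B, 4-aligned)
16..24  signature  (8B, 8-aligned)
24..28  size  (4B, 4-aligned)
28..32  -- padding (4B)
32..40  blocks  (8B, 8-aligned)
40..42  n_entries  (2B, 2-aligned)
42..48  -- padding (6B)
48..56  inode  (8B, 8-aligned)
56..192  mtime  (136B, 8-aligned)
192..193  version  (1B, 1-aligned)
193..200  -- padding (7B)
200..208  offset  (8B, 8-aligned)
208..209  attrs  (1B, 1-aligned)
209..216  -- tail padding (7B)
sizeof = 216, alignof = 8
— Record2 —
0..136  mtime  (136B, 8-aligned)
136..144  signature  (8B, 8-aligned)
144..152  blocks  (8B, 8-aligned)
152..160  inode  (8B, 8-aligned)
160..168  offset  (8B, 8-aligned)
168..180  reserved  (12B, 4-aligned)
180..184  crc  (4B, 4-aligned)
184..188  size  (4B, 4-aligned)
188..190  n_entries  (2B, 2-aligned)
190..191  version  (1B, 1-aligned)
191..192  attrs  (1B, 1-aligned)
sizeof = 192, alignof = 8
216 − 192 = 24

24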